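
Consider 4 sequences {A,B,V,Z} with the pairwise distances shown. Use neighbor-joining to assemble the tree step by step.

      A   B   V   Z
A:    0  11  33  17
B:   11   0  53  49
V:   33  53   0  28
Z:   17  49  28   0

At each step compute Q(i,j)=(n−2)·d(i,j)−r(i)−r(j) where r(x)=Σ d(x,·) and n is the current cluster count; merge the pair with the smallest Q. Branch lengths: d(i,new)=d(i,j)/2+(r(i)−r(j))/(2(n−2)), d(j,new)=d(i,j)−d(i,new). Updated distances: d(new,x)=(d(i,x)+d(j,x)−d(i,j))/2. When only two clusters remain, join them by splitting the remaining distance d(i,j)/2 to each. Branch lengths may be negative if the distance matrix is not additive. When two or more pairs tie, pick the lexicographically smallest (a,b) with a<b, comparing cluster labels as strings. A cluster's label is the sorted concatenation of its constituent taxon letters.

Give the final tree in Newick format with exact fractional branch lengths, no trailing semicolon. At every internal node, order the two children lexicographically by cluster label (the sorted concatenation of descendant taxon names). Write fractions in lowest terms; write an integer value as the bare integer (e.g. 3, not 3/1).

(((A:-15/2,B:37/2):37/2,V:19):9/2,Z:9/2)

step 1: merge (A,B) at d=11, Q=-152; branch lengths A→-15/2, B→37/2; new cluster AB
  updated: d(AB,V)=75/2, d(AB,Z)=55/2
step 2: merge (AB,V) at d=75/2, Q=-93; branch lengths AB→37/2, V→19; new cluster ABV
  updated: d(ABV,Z)=9
step 3: merge (ABV,Z) at d=9; branch lengths ABV→9/2, Z→9/2; new cluster ABVZ
final tree: (((A:-15/2,B:37/2):37/2,V:19):9/2,Z:9/2)
total length: 115/2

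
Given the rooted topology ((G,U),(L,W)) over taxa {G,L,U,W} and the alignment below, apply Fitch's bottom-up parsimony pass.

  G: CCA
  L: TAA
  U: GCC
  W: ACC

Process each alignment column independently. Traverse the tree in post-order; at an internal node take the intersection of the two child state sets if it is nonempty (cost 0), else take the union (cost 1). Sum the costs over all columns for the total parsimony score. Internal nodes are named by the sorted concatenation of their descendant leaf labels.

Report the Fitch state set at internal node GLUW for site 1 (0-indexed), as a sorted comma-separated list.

C

GU@0: {C} ∪ {G} = {C,G} (union, +1)
LW@0: {T} ∪ {A} = {A,T} (union, +1)
GLUW@0: {C,G} ∪ {A,T} = {A,C,G,T} (union, +1)
GU@1: {C} ∩ {C} = {C} (intersection, +0)
LW@1: {A} ∪ {C} = {A,C} (union, +1)
GLUW@1: {C} ∩ {A,C} = {C} (intersection, +0)
GU@2: {A} ∪ {C} = {A,C} (union, +1)
LW@2: {A} ∪ {C} = {A,C} (union, +1)
GLUW@2: {A,C} ∩ {A,C} = {A,C} (intersection, +0)
per-site changes: [3, 1, 2]; total = 6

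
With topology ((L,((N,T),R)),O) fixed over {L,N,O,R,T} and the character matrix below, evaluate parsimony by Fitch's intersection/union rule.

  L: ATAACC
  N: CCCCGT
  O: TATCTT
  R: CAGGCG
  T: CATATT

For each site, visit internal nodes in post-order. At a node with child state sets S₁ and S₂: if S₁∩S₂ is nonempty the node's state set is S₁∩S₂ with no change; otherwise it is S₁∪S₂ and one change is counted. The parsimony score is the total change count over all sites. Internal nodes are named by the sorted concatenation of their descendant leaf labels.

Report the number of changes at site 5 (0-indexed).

[col 0] NT: children N:{C}, T:{C} ∩→ {C}; cost 0
[col 0] NRT: children NT:{C}, R:{C} ∩→ {C}; cost 0
[col 0] LNRT: children L:{A}, NRT:{C} ∪→ {A,C}; cost 1
[col 0] LNORT: children LNRT:{A,C}, O:{T} ∪→ {A,C,T}; cost 1
[col 1] NT: children N:{C}, T:{A} ∪→ {A,C}; cost 1
[col 1] NRT: children NT:{A,C}, R:{A} ∩→ {A}; cost 0
[col 1] LNRT: children L:{T}, NRT:{A} ∪→ {A,T}; cost 1
[col 1] LNORT: children LNRT:{A,T}, O:{A} ∩→ {A}; cost 0
[col 2] NT: children N:{C}, T:{T} ∪→ {C,T}; cost 1
[col 2] NRT: children NT:{C,T}, R:{G} ∪→ {C,G,T}; cost 1
[col 2] LNRT: children L:{A}, NRT:{C,G,T} ∪→ {A,C,G,T}; cost 1
[col 2] LNORT: children LNRT:{A,C,G,T}, O:{T} ∩→ {T}; cost 0
[col 3] NT: children N:{C}, T:{A} ∪→ {A,C}; cost 1
[col 3] NRT: children NT:{A,C}, R:{G} ∪→ {A,C,G}; cost 1
[col 3] LNRT: children L:{A}, NRT:{A,C,G} ∩→ {A}; cost 0
[col 3] LNORT: children LNRT:{A}, O:{C} ∪→ {A,C}; cost 1
[col 4] NT: children N:{G}, T:{T} ∪→ {G,T}; cost 1
[col 4] NRT: children NT:{G,T}, R:{C} ∪→ {C,G,T}; cost 1
[col 4] LNRT: children L:{C}, NRT:{C,G,T} ∩→ {C}; cost 0
[col 4] LNORT: children LNRT:{C}, O:{T} ∪→ {C,T}; cost 1
[col 5] NT: children N:{T}, T:{T} ∩→ {T}; cost 0
[col 5] NRT: children NT:{T}, R:{G} ∪→ {G,T}; cost 1
[col 5] LNRT: children L:{C}, NRT:{G,T} ∪→ {C,G,T}; cost 1
[col 5] LNORT: children LNRT:{C,G,T}, O:{T} ∩→ {T}; cost 0
per-site changes: [2, 2, 3, 3, 3, 2]; total = 15

2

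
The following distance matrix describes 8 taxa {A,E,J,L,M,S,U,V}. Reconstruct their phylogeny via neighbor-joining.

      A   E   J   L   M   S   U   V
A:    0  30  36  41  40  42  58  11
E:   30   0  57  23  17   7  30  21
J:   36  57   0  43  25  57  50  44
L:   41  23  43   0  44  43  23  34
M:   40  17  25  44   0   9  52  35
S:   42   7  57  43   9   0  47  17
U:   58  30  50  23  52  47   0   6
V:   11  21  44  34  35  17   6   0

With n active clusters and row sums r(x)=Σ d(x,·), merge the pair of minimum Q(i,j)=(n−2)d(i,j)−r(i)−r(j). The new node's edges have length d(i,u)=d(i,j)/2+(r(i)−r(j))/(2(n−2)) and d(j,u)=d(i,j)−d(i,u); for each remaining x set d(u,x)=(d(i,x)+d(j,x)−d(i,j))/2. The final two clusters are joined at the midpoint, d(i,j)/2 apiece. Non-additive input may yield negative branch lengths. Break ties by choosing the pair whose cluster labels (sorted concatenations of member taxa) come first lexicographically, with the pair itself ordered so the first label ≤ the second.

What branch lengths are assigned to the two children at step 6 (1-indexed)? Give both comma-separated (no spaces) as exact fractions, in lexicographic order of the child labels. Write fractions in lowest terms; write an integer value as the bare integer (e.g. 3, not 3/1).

iteration 1: select U,V (d=6, Q=-398); attach at lengths (67/6, -31/6); label the merged cluster UV
  updated: d(A,UV)=63/2, d(E,UV)=45/2, d(J,UV)=44, d(L,UV)=51/2, d(M,UV)=81/2, d(S,UV)=29
iteration 2: select M,S (d=9, Q=-635/2); attach at lengths (67/20, 113/20); label the merged cluster MS
  updated: d(A,MS)=73/2, d(E,MS)=15/2, d(J,MS)=73/2, d(L,MS)=39, d(MS,UV)=121/4
iteration 3: select E,MS (d=15/2, Q=-1039/4); attach at lengths (81/32, 159/32); label the merged cluster EMS
  updated: d(A,EMS)=59/2, d(EMS,J)=43, d(EMS,L)=109/4, d(EMS,UV)=181/8
iteration 4: select A,J (d=36, Q=-196); attach at lengths (40/3, 68/3); label the merged cluster AJ
  updated: d(AJ,EMS)=73/4, d(AJ,L)=24, d(AJ,UV)=79/4
iteration 5: select AJ,EMS (d=73/4, Q=-749/8); attach at lengths (243/32, 341/32); label the merged cluster AEJMS
  updated: d(AEJMS,L)=33/2, d(AEJMS,UV)=193/16
iteration 6: select AEJMS,L (d=33/2, Q=-865/16); attach at lengths (49/32, 479/32); label the merged cluster AEJLMS
  updated: d(AEJLMS,UV)=337/32
iteration 7: select AEJLMS,UV (d=337/32); attach at lengths (337/64, 337/64); label the merged cluster AEJLMSUV
final tree: ((((A:40/3,J:68/3):243/32,(E:81/32,(M:67/20,S:113/20):159/32):341/32):49/32,L:479/32):337/64,(U:67/6,V:-31/6):337/64)
total length: 3321/32

49/32,479/32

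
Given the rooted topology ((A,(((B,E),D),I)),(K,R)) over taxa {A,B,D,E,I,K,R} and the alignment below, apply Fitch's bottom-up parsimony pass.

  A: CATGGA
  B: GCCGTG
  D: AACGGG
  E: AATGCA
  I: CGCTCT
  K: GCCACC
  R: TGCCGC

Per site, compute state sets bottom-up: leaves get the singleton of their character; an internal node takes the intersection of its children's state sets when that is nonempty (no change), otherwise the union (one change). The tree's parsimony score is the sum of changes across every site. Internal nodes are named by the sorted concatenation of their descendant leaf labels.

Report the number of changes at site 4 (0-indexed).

[col 0] BE: children B:{G}, E:{A} ∪→ {A,G}; cost 1
[col 0] BDE: children BE:{A,G}, D:{A} ∩→ {A}; cost 0
[col 0] BDEI: children BDE:{A}, I:{C} ∪→ {A,C}; cost 1
[col 0] ABDEI: children A:{C}, BDEI:{A,C} ∩→ {C}; cost 0
[col 0] KR: children K:{G}, R:{T} ∪→ {G,T}; cost 1
[col 0] ABDEIKR: children ABDEI:{C}, KR:{G,T} ∪→ {C,G,T}; cost 1
[col 1] BE: children B:{C}, E:{A} ∪→ {A,C}; cost 1
[col 1] BDE: children BE:{A,C}, D:{A} ∩→ {A}; cost 0
[col 1] BDEI: children BDE:{A}, I:{G} ∪→ {A,G}; cost 1
[col 1] ABDEI: children A:{A}, BDEI:{A,G} ∩→ {A}; cost 0
[col 1] KR: children K:{C}, R:{G} ∪→ {C,G}; cost 1
[col 1] ABDEIKR: children ABDEI:{A}, KR:{C,G} ∪→ {A,C,G}; cost 1
[col 2] BE: children B:{C}, E:{T} ∪→ {C,T}; cost 1
[col 2] BDE: children BE:{C,T}, D:{C} ∩→ {C}; cost 0
[col 2] BDEI: children BDE:{C}, I:{C} ∩→ {C}; cost 0
[col 2] ABDEI: children A:{T}, BDEI:{C} ∪→ {C,T}; cost 1
[col 2] KR: children K:{C}, R:{C} ∩→ {C}; cost 0
[col 2] ABDEIKR: children ABDEI:{C,T}, KR:{C} ∩→ {C}; cost 0
[col 3] BE: children B:{G}, E:{G} ∩→ {G}; cost 0
[col 3] BDE: children BE:{G}, D:{G} ∩→ {G}; cost 0
[col 3] BDEI: children BDE:{G}, I:{T} ∪→ {G,T}; cost 1
[col 3] ABDEI: children A:{G}, BDEI:{G,T} ∩→ {G}; cost 0
[col 3] KR: children K:{A}, R:{C} ∪→ {A,C}; cost 1
[col 3] ABDEIKR: children ABDEI:{G}, KR:{A,C} ∪→ {A,C,G}; cost 1
[col 4] BE: children B:{T}, E:{C} ∪→ {C,T}; cost 1
[col 4] BDE: children BE:{C,T}, D:{G} ∪→ {C,G,T}; cost 1
[col 4] BDEI: children BDE:{C,G,T}, I:{C} ∩→ {C}; cost 0
[col 4] ABDEI: children A:{G}, BDEI:{C} ∪→ {C,G}; cost 1
[col 4] KR: children K:{C}, R:{G} ∪→ {C,G}; cost 1
[col 4] ABDEIKR: children ABDEI:{C,G}, KR:{C,G} ∩→ {C,G}; cost 0
[col 5] BE: children B:{G}, E:{A} ∪→ {A,G}; cost 1
[col 5] BDE: children BE:{A,G}, D:{G} ∩→ {G}; cost 0
[col 5] BDEI: children BDE:{G}, I:{T} ∪→ {G,T}; cost 1
[col 5] ABDEI: children A:{A}, BDEI:{G,T} ∪→ {A,G,T}; cost 1
[col 5] KR: children K:{C}, R:{C} ∩→ {C}; cost 0
[col 5] ABDEIKR: children ABDEI:{A,G,T}, KR:{C} ∪→ {A,C,G,T}; cost 1
per-site changes: [4, 4, 2, 3, 4, 4]; total = 21

4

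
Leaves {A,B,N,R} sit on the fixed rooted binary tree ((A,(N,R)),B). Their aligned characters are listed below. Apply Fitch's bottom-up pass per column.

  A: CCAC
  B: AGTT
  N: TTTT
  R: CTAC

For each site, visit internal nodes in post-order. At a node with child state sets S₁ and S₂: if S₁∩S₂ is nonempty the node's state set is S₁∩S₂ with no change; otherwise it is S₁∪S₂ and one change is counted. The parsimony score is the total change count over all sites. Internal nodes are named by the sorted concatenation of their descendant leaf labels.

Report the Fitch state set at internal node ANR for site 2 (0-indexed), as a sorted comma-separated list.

A

[col 0] NR: children N:{T}, R:{C} ∪→ {C,T}; cost 1
[col 0] ANR: children A:{C}, NR:{C,T} ∩→ {C}; cost 0
[col 0] ABNR: children ANR:{C}, B:{A} ∪→ {A,C}; cost 1
[col 1] NR: children N:{T}, R:{T} ∩→ {T}; cost 0
[col 1] ANR: children A:{C}, NR:{T} ∪→ {C,T}; cost 1
[col 1] ABNR: children ANR:{C,T}, B:{G} ∪→ {C,G,T}; cost 1
[col 2] NR: children N:{T}, R:{A} ∪→ {A,T}; cost 1
[col 2] ANR: children A:{A}, NR:{A,T} ∩→ {A}; cost 0
[col 2] ABNR: children ANR:{A}, B:{T} ∪→ {A,T}; cost 1
[col 3] NR: children N:{T}, R:{C} ∪→ {C,T}; cost 1
[col 3] ANR: children A:{C}, NR:{C,T} ∩→ {C}; cost 0
[col 3] ABNR: children ANR:{C}, B:{T} ∪→ {C,T}; cost 1
per-site changes: [2, 2, 2, 2]; total = 8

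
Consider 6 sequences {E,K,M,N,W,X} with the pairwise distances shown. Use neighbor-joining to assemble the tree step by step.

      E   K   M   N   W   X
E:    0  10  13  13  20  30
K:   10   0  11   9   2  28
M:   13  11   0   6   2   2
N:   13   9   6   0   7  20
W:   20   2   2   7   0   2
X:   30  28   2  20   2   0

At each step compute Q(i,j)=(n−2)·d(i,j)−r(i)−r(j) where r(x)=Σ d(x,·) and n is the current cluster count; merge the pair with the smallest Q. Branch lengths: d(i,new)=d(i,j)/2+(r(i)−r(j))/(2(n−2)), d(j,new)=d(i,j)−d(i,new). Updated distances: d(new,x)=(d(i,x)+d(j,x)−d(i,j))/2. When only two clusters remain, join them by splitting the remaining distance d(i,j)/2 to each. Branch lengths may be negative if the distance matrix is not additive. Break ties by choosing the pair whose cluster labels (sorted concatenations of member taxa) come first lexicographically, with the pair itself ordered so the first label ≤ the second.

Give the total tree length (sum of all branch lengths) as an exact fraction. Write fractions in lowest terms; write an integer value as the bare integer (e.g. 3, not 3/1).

iteration 1: select M,X (d=2, Q=-108); attach at lengths (-5, 7); label the merged cluster MX
  updated: d(E,MX)=41/2, d(K,MX)=37/2, d(MX,N)=12, d(MX,W)=1
iteration 2: select MX,W (d=1, Q=-79); attach at lengths (25/6, -19/6); label the merged cluster MWX
  updated: d(E,MWX)=79/4, d(K,MWX)=39/4, d(MWX,N)=9
iteration 3: select E,K (d=10, Q=-103/2); attach at lengths (17/2, 3/2); label the merged cluster EK
  updated: d(EK,MWX)=39/4, d(EK,N)=6
iteration 4: select EK,MWX (d=39/4, Q=-99/4); attach at lengths (27/8, 51/8); label the merged cluster EKMWX
  updated: d(EKMWX,N)=21/8
iteration 5: select EKMWX,N (d=21/8); attach at lengths (21/16, 21/16); label the merged cluster EKMNWX
final tree: (((E:17/2,K:3/2):27/8,((M:-5,X:7):25/6,W:-19/6):51/8):21/16,N:21/16)
total length: 203/8

203/8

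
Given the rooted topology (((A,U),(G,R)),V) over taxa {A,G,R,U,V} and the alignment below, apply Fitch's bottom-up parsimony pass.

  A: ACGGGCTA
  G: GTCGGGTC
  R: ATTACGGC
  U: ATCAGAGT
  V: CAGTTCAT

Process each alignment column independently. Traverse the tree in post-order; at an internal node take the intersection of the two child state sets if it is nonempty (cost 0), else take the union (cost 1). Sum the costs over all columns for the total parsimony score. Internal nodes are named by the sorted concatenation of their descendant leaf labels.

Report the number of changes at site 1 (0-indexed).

2

site 0, node AU: A={A} ∩ U={A} → {A} (+0)
site 0, node GR: G={G} ∪ R={A} → {A,G} (+1)
site 0, node AGRU: AU={A} ∩ GR={A,G} → {A} (+0)
site 0, node AGRUV: AGRU={A} ∪ V={C} → {A,C} (+1)
site 1, node AU: A={C} ∪ U={T} → {C,T} (+1)
site 1, node GR: G={T} ∩ R={T} → {T} (+0)
site 1, node AGRU: AU={C,T} ∩ GR={T} → {T} (+0)
site 1, node AGRUV: AGRU={T} ∪ V={A} → {A,T} (+1)
site 2, node AU: A={G} ∪ U={C} → {C,G} (+1)
site 2, node GR: G={C} ∪ R={T} → {C,T} (+1)
site 2, node AGRU: AU={C,G} ∩ GR={C,T} → {C} (+0)
site 2, node AGRUV: AGRU={C} ∪ V={G} → {C,G} (+1)
site 3, node AU: A={G} ∪ U={A} → {A,G} (+1)
site 3, node GR: G={G} ∪ R={A} → {A,G} (+1)
site 3, node AGRU: AU={A,G} ∩ GR={A,G} → {A,G} (+0)
site 3, node AGRUV: AGRU={A,G} ∪ V={T} → {A,G,T} (+1)
site 4, node AU: A={G} ∩ U={G} → {G} (+0)
site 4, node GR: G={G} ∪ R={C} → {C,G} (+1)
site 4, node AGRU: AU={G} ∩ GR={C,G} → {G} (+0)
site 4, node AGRUV: AGRU={G} ∪ V={T} → {G,T} (+1)
site 5, node AU: A={C} ∪ U={A} → {A,C} (+1)
site 5, node GR: G={G} ∩ R={G} → {G} (+0)
site 5, node AGRU: AU={A,C} ∪ GR={G} → {A,C,G} (+1)
site 5, node AGRUV: AGRU={A,C,G} ∩ V={C} → {C} (+0)
site 6, node AU: A={T} ∪ U={G} → {G,T} (+1)
site 6, node GR: G={T} ∪ R={G} → {G,T} (+1)
site 6, node AGRU: AU={G,T} ∩ GR={G,T} → {G,T} (+0)
site 6, node AGRUV: AGRU={G,T} ∪ V={A} → {A,G,T} (+1)
site 7, node AU: A={A} ∪ U={T} → {A,T} (+1)
site 7, node GR: G={C} ∩ R={C} → {C} (+0)
site 7, node AGRU: AU={A,T} ∪ GR={C} → {A,C,T} (+1)
site 7, node AGRUV: AGRU={A,C,T} ∩ V={T} → {T} (+0)
per-site changes: [2, 2, 3, 3, 2, 2, 3, 2]; total = 19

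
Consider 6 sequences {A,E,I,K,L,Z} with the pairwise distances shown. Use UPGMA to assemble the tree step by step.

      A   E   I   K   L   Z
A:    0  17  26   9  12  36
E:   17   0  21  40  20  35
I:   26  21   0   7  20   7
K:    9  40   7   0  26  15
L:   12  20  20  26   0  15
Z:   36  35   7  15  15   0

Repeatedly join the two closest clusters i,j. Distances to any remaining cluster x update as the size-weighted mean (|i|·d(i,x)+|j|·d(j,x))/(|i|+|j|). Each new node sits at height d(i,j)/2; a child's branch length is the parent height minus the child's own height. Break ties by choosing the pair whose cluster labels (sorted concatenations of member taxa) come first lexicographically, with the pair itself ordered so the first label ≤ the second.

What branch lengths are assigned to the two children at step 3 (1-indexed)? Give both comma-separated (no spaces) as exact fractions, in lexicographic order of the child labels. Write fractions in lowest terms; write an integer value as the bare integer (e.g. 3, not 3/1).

6,6

1. join I+K (d=7) ⇒ IK; edges |I|=7/2, |K|=7/2
  updated: d(A,IK)=35/2, d(E,IK)=61/2, d(IK,L)=23, d(IK,Z)=11
2. join IK+Z (d=11) ⇒ IKZ; edges |IK|=2, |Z|=11/2
  updated: d(A,IKZ)=71/3, d(E,IKZ)=32, d(IKZ,L)=61/3
3. join A+L (d=12) ⇒ AL; edges |A|=6, |L|=6
  updated: d(AL,E)=37/2, d(AL,IKZ)=22
4. join AL+E (d=37/2) ⇒ AEL; edges |AL|=13/4, |E|=37/4
  updated: d(AEL,IKZ)=76/3
5. join AEL+IKZ (d=76/3) ⇒ AEIKLZ; edges |AEL|=41/12, |IKZ|=43/6
final tree: (((A:6,L:6):13/4,E:37/4):41/12,((I:7/2,K:7/2):2,Z:11/2):43/6)
total length: 595/12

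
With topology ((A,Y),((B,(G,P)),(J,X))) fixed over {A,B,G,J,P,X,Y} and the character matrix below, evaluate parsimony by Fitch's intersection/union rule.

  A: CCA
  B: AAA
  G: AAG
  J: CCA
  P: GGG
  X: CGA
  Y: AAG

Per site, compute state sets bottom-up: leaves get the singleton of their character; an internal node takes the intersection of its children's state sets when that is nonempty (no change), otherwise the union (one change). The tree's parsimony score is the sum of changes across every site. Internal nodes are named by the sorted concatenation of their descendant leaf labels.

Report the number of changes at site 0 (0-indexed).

3

[col 0] AY: children A:{C}, Y:{A} ∪→ {A,C}; cost 1
[col 0] GP: children G:{A}, P:{G} ∪→ {A,G}; cost 1
[col 0] BGP: children B:{A}, GP:{A,G} ∩→ {A}; cost 0
[col 0] JX: children J:{C}, X:{C} ∩→ {C}; cost 0
[col 0] BGJPX: children BGP:{A}, JX:{C} ∪→ {A,C}; cost 1
[col 0] ABGJPXY: children AY:{A,C}, BGJPX:{A,C} ∩→ {A,C}; cost 0
[col 1] AY: children A:{C}, Y:{A} ∪→ {A,C}; cost 1
[col 1] GP: children G:{A}, P:{G} ∪→ {A,G}; cost 1
[col 1] BGP: children B:{A}, GP:{A,G} ∩→ {A}; cost 0
[col 1] JX: children J:{C}, X:{G} ∪→ {C,G}; cost 1
[col 1] BGJPX: children BGP:{A}, JX:{C,G} ∪→ {A,C,G}; cost 1
[col 1] ABGJPXY: children AY:{A,C}, BGJPX:{A,C,G} ∩→ {A,C}; cost 0
[col 2] AY: children A:{A}, Y:{G} ∪→ {A,G}; cost 1
[col 2] GP: children G:{G}, P:{G} ∩→ {G}; cost 0
[col 2] BGP: children B:{A}, GP:{G} ∪→ {A,G}; cost 1
[col 2] JX: children J:{A}, X:{A} ∩→ {A}; cost 0
[col 2] BGJPX: children BGP:{A,G}, JX:{A} ∩→ {A}; cost 0
[col 2] ABGJPXY: children AY:{A,G}, BGJPX:{A} ∩→ {A}; cost 0
per-site changes: [3, 4, 2]; total = 9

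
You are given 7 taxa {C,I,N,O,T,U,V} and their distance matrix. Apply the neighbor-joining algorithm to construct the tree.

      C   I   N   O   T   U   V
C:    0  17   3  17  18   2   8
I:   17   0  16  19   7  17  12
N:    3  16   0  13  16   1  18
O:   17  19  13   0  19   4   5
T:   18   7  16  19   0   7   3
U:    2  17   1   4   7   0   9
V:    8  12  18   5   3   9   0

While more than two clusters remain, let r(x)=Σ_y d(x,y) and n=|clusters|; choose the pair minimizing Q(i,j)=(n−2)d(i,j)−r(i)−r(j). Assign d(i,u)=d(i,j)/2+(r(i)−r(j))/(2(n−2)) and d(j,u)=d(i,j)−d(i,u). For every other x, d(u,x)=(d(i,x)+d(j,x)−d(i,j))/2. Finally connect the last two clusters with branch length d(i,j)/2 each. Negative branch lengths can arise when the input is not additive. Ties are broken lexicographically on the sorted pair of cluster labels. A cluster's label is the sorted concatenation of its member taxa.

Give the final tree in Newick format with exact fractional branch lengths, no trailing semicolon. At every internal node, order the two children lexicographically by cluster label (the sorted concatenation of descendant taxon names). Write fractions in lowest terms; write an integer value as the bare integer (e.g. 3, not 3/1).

step 1: merge (I,T) at d=7, Q=-123; branch lengths I→53/10, T→17/10; new cluster IT
  updated: d(C,IT)=14, d(IT,N)=25/2, d(IT,O)=31/2, d(IT,U)=17/2, d(IT,V)=4
step 2: merge (IT,V) at d=4, Q=-165/2; branch lengths IT→53/16, V→11/16; new cluster ITV
  updated: d(C,ITV)=9, d(ITV,N)=53/4, d(ITV,O)=33/4, d(ITV,U)=27/4
step 3: merge (ITV,O) at d=33/4, Q=-219/4; branch lengths ITV→79/24, O→119/24; new cluster IOTV
  updated: d(C,IOTV)=71/8, d(IOTV,N)=9, d(IOTV,U)=5/4
step 4: merge (C,N) at d=3, Q=-167/8; branch lengths C→55/32, N→41/32; new cluster CN
  updated: d(CN,IOTV)=119/16, d(CN,U)=0
step 5: merge (CN,IOTV) at d=119/16, Q=-139/16; branch lengths CN→99/32, IOTV→139/32; new cluster CINOTV
  updated: d(CINOTV,U)=-99/32
step 6: merge (CINOTV,U) at d=-99/32; branch lengths CINOTV→-99/64, U→-99/64; new cluster CINOTUV
final tree: (((C:55/32,N:41/32):99/32,(((I:53/10,T:17/10):53/16,V:11/16):79/24,O:119/24):139/32):-99/64,U:-99/64)
total length: 851/32

(((C:55/32,N:41/32):99/32,(((I:53/10,T:17/10):53/16,V:11/16):79/24,O:119/24):139/32):-99/64,U:-99/64)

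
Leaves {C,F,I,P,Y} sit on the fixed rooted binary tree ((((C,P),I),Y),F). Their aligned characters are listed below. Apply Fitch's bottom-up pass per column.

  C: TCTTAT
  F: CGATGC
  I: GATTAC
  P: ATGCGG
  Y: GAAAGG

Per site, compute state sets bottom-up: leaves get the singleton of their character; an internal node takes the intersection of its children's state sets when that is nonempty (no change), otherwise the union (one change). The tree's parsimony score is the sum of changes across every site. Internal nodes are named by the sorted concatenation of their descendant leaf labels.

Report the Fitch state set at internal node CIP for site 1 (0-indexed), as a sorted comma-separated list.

[col 0] CP: children C:{T}, P:{A} ∪→ {A,T}; cost 1
[col 0] CIP: children CP:{A,T}, I:{G} ∪→ {A,G,T}; cost 1
[col 0] CIPY: children CIP:{A,G,T}, Y:{G} ∩→ {G}; cost 0
[col 0] CFIPY: children CIPY:{G}, F:{C} ∪→ {C,G}; cost 1
[col 1] CP: children C:{C}, P:{T} ∪→ {C,T}; cost 1
[col 1] CIP: children CP:{C,T}, I:{A} ∪→ {A,C,T}; cost 1
[col 1] CIPY: children CIP:{A,C,T}, Y:{A} ∩→ {A}; cost 0
[col 1] CFIPY: children CIPY:{A}, F:{G} ∪→ {A,G}; cost 1
[col 2] CP: children C:{T}, P:{G} ∪→ {G,T}; cost 1
[col 2] CIP: children CP:{G,T}, I:{T} ∩→ {T}; cost 0
[col 2] CIPY: children CIP:{T}, Y:{A} ∪→ {A,T}; cost 1
[col 2] CFIPY: children CIPY:{A,T}, F:{A} ∩→ {A}; cost 0
[col 3] CP: children C:{T}, P:{C} ∪→ {C,T}; cost 1
[col 3] CIP: children CP:{C,T}, I:{T} ∩→ {T}; cost 0
[col 3] CIPY: children CIP:{T}, Y:{A} ∪→ {A,T}; cost 1
[col 3] CFIPY: children CIPY:{A,T}, F:{T} ∩→ {T}; cost 0
[col 4] CP: children C:{A}, P:{G} ∪→ {A,G}; cost 1
[col 4] CIP: children CP:{A,G}, I:{A} ∩→ {A}; cost 0
[col 4] CIPY: children CIP:{A}, Y:{G} ∪→ {A,G}; cost 1
[col 4] CFIPY: children CIPY:{A,G}, F:{G} ∩→ {G}; cost 0
[col 5] CP: children C:{T}, P:{G} ∪→ {G,T}; cost 1
[col 5] CIP: children CP:{G,T}, I:{C} ∪→ {C,G,T}; cost 1
[col 5] CIPY: children CIP:{C,G,T}, Y:{G} ∩→ {G}; cost 0
[col 5] CFIPY: children CIPY:{G}, F:{C} ∪→ {C,G}; cost 1
per-site changes: [3, 3, 2, 2, 2, 3]; total = 15

A,C,T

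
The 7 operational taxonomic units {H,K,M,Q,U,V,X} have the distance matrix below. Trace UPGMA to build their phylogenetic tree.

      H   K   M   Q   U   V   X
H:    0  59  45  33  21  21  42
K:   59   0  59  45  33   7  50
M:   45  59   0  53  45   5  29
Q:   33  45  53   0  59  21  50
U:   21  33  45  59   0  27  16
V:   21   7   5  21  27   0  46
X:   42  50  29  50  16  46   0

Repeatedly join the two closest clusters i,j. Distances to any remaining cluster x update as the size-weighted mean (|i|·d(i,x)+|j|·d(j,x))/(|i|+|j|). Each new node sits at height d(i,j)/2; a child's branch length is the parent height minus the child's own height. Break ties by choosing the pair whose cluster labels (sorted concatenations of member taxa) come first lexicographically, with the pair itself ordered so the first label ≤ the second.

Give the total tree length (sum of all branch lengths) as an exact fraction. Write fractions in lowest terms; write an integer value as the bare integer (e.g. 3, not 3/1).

1. join M+V (d=5) ⇒ MV; edges |M|=5/2, |V|=5/2
  updated: d(H,MV)=33, d(K,MV)=33, d(MV,Q)=37, d(MV,U)=36, d(MV,X)=75/2
2. join U+X (d=16) ⇒ UX; edges |U|=8, |X|=8
  updated: d(H,UX)=63/2, d(K,UX)=83/2, d(MV,UX)=147/4, d(Q,UX)=109/2
3. join H+UX (d=63/2) ⇒ HUX; edges |H|=63/4, |UX|=31/4
  updated: d(HUX,K)=142/3, d(HUX,MV)=71/2, d(HUX,Q)=142/3
4. join K+MV (d=33) ⇒ KMV; edges |K|=33/2, |MV|=14
  updated: d(HUX,KMV)=355/9, d(KMV,Q)=119/3
5. join HUX+KMV (d=355/9) ⇒ HKMUVX; edges |HUX|=143/36, |KMV|=29/9
  updated: d(HKMUVX,Q)=87/2
6. join HKMUVX+Q (d=87/2) ⇒ HKMQUVX; edges |HKMUVX|=73/36, |Q|=87/4
final tree: (((H:63/4,(U:8,X:8):31/4):143/36,(K:33/2,(M:5/2,V:5/2):14):29/9):73/36,Q:87/4)
total length: 3815/36

3815/36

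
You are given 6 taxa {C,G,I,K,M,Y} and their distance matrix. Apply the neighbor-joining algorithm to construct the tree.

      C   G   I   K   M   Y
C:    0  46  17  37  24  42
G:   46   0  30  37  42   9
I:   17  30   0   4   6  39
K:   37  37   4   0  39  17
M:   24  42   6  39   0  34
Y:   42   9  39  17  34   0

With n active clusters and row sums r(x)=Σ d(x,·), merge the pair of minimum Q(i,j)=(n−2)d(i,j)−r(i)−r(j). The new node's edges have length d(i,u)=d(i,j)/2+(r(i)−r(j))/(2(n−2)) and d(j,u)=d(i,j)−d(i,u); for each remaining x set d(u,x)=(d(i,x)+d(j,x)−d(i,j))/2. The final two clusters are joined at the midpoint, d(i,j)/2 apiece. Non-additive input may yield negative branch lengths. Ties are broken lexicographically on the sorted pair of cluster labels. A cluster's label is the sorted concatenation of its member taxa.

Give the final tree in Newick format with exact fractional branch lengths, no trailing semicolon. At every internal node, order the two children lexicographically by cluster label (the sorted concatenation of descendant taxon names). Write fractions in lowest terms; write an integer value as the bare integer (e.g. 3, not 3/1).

(((C:61/4,M:35/4):31/8,((G:59/8,Y:13/8):181/12,K:89/12):81/8):-35/16,I:-35/16)

iteration 1: select G,Y (d=9, Q=-269); attach at lengths (59/8, 13/8); label the merged cluster GY
  updated: d(C,GY)=79/2, d(GY,I)=30, d(GY,K)=45/2, d(GY,M)=67/2
iteration 2: select GY,K (d=45/2, Q=-321/2); attach at lengths (181/12, 89/12); label the merged cluster GKY
  updated: d(C,GKY)=27, d(GKY,I)=23/4, d(GKY,M)=25
iteration 3: select C,M (d=24, Q=-75); attach at lengths (61/4, 35/4); label the merged cluster CM
  updated: d(CM,GKY)=14, d(CM,I)=-1/2
iteration 4: select CM,GKY (d=14, Q=-77/4); attach at lengths (31/8, 81/8); label the merged cluster CGKMY
  updated: d(CGKMY,I)=-35/8
iteration 5: select CGKMY,I (d=-35/8); attach at lengths (-35/16, -35/16); label the merged cluster CGIKMY
final tree: (((C:61/4,M:35/4):31/8,((G:59/8,Y:13/8):181/12,K:89/12):81/8):-35/16,I:-35/16)
total length: 521/8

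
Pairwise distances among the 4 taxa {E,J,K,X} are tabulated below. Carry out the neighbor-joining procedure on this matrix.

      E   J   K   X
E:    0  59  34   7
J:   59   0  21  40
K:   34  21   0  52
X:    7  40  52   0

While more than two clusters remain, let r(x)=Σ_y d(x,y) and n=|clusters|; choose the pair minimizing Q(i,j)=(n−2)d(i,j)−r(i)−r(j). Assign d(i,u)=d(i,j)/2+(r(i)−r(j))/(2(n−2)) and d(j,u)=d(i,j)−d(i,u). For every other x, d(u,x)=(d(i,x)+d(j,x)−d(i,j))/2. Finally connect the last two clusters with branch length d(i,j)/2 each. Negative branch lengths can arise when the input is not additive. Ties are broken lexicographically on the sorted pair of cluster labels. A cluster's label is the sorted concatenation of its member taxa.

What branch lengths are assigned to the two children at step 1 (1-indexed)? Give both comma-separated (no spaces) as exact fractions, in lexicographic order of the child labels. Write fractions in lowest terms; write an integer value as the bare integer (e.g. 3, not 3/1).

15/4,13/4

1. join E+X (d=7, Q=-185) ⇒ EX; edges |E|=15/4, |X|=13/4
  updated: d(EX,J)=46, d(EX,K)=79/2
2. join EX+J (d=46, Q=-213/2) ⇒ EJX; edges |EX|=129/4, |J|=55/4
  updated: d(EJX,K)=29/4
3. join EJX+K (d=29/4) ⇒ EJKX; edges |EJX|=29/8, |K|=29/8
final tree: (((E:15/4,X:13/4):129/4,J:55/4):29/8,K:29/8)
total length: 241/4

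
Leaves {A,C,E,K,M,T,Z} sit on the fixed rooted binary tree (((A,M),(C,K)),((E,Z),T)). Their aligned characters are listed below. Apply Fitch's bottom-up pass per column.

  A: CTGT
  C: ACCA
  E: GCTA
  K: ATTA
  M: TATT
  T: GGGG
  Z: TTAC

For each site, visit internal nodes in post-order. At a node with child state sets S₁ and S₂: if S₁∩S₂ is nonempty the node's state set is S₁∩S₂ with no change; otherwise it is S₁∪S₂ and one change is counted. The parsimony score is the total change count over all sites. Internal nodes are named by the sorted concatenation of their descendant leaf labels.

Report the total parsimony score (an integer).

site 0, node AM: A={C} ∪ M={T} → {C,T} (+1)
site 0, node CK: C={A} ∩ K={A} → {A} (+0)
site 0, node ACKM: AM={C,T} ∪ CK={A} → {A,C,T} (+1)
site 0, node EZ: E={G} ∪ Z={T} → {G,T} (+1)
site 0, node ETZ: EZ={G,T} ∩ T={G} → {G} (+0)
site 0, node ACEKMTZ: ACKM={A,C,T} ∪ ETZ={G} → {A,C,G,T} (+1)
site 1, node AM: A={T} ∪ M={A} → {A,T} (+1)
site 1, node CK: C={C} ∪ K={T} → {C,T} (+1)
site 1, node ACKM: AM={A,T} ∩ CK={C,T} → {T} (+0)
site 1, node EZ: E={C} ∪ Z={T} → {C,T} (+1)
site 1, node ETZ: EZ={C,T} ∪ T={G} → {C,G,T} (+1)
site 1, node ACEKMTZ: ACKM={T} ∩ ETZ={C,G,T} → {T} (+0)
site 2, node AM: A={G} ∪ M={T} → {G,T} (+1)
site 2, node CK: C={C} ∪ K={T} → {C,T} (+1)
site 2, node ACKM: AM={G,T} ∩ CK={C,T} → {T} (+0)
site 2, node EZ: E={T} ∪ Z={A} → {A,T} (+1)
site 2, node ETZ: EZ={A,T} ∪ T={G} → {A,G,T} (+1)
site 2, node ACEKMTZ: ACKM={T} ∩ ETZ={A,G,T} → {T} (+0)
site 3, node AM: A={T} ∩ M={T} → {T} (+0)
site 3, node CK: C={A} ∩ K={A} → {A} (+0)
site 3, node ACKM: AM={T} ∪ CK={A} → {A,T} (+1)
site 3, node EZ: E={A} ∪ Z={C} → {A,C} (+1)
site 3, node ETZ: EZ={A,C} ∪ T={G} → {A,C,G} (+1)
site 3, node ACEKMTZ: ACKM={A,T} ∩ ETZ={A,C,G} → {A} (+0)
per-site changes: [4, 4, 4, 3]; total = 15

15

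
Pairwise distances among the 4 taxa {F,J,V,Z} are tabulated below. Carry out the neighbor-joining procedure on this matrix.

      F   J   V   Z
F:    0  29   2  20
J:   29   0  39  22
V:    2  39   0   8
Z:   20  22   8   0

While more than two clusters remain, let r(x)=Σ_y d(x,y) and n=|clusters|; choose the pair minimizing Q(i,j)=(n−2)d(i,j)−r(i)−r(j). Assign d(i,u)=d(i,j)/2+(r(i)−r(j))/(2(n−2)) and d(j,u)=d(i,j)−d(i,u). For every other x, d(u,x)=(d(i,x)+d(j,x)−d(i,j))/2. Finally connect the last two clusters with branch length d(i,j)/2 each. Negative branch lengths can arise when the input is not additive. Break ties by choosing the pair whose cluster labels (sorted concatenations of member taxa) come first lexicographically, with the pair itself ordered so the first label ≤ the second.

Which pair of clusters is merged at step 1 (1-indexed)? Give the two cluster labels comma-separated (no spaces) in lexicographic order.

step 1: merge (F,V) at d=2, Q=-96; branch lengths F→3/2, V→1/2; new cluster FV
  updated: d(FV,J)=33, d(FV,Z)=13
step 2: merge (FV,J) at d=33, Q=-68; branch lengths FV→12, J→21; new cluster FJV
  updated: d(FJV,Z)=1
step 3: merge (FJV,Z) at d=1; branch lengths FJV→1/2, Z→1/2; new cluster FJVZ
final tree: (((F:3/2,V:1/2):12,J:21):1/2,Z:1/2)
total length: 36

F,V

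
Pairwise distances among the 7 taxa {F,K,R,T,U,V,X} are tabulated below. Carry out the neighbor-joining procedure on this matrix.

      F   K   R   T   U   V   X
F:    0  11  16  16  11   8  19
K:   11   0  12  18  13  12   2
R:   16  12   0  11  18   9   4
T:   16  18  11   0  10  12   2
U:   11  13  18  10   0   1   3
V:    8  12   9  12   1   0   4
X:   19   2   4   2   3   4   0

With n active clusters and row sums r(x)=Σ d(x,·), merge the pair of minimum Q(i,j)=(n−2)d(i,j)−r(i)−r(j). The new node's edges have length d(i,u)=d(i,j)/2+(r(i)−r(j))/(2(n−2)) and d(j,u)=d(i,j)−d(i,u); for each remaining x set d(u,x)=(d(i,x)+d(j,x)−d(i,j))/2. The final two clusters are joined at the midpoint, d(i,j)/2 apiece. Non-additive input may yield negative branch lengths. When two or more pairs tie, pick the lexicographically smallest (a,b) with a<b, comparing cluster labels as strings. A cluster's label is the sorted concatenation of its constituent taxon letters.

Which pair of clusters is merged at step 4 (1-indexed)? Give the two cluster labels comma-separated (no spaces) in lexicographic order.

FKUV,R

1. join U+V (d=1, Q=-97) ⇒ UV; edges |U|=3/2, |V|=-1/2
  updated: d(F,UV)=9, d(K,UV)=12, d(R,UV)=13, d(T,UV)=21/2, d(UV,X)=3
2. join F+UV (d=9, Q=-165/2) ⇒ FUV; edges |F|=119/16, |UV|=25/16
  updated: d(FUV,K)=7, d(FUV,R)=10, d(FUV,T)=35/4, d(FUV,X)=13/2
3. join FUV+K (d=7, Q=-201/4) ⇒ FKUV; edges |FUV|=19/8, |K|=37/8
  updated: d(FKUV,R)=15/2, d(FKUV,T)=79/8, d(FKUV,X)=3/4
4. join FKUV+R (d=15/2, Q=-205/8) ⇒ FKRUV; edges |FKUV|=85/32, |R|=155/32
  updated: d(FKRUV,T)=107/16, d(FKRUV,X)=-11/8
5. join FKRUV+T (d=107/16, Q=-117/16) ⇒ FKRTUV; edges |FKRUV|=53/32, |T|=161/32
  updated: d(FKRTUV,X)=-97/32
6. join FKRTUV+X (d=-97/32) ⇒ FKRTUVX; edges |FKRTUV|=-97/64, |X|=-97/64
final tree: (((((F:119/16,(U:3/2,V:-1/2):25/16):19/8,K:37/8):85/32,R:155/32):53/32,T:161/32):-97/64,X:-97/64)
total length: 901/32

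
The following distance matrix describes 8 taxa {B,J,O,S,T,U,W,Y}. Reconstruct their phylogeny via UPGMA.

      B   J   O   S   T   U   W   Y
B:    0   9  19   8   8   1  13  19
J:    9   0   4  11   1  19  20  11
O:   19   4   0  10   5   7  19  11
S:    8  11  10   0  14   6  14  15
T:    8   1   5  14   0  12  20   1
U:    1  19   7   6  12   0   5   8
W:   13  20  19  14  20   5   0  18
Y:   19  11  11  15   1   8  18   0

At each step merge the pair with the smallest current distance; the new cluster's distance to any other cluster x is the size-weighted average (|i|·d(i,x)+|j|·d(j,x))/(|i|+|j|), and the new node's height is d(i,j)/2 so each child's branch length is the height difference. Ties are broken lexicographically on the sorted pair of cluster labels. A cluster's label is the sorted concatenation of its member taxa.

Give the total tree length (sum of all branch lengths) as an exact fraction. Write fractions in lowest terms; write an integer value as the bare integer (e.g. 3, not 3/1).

step 1: merge (B,U) at d=1; branch lengths B→1/2, U→1/2; new cluster BU
  updated: d(BU,J)=14, d(BU,O)=13, d(BU,S)=7, d(BU,T)=10, d(BU,W)=9, d(BU,Y)=27/2
step 2: merge (J,T) at d=1; branch lengths J→1/2, T→1/2; new cluster JT
  updated: d(BU,JT)=12, d(JT,O)=9/2, d(JT,S)=25/2, d(JT,W)=20, d(JT,Y)=6
step 3: merge (JT,O) at d=9/2; branch lengths JT→7/4, O→9/4; new cluster JOT
  updated: d(BU,JOT)=37/3, d(JOT,S)=35/3, d(JOT,W)=59/3, d(JOT,Y)=23/3
step 4: merge (BU,S) at d=7; branch lengths BU→3, S→7/2; new cluster BSU
  updated: d(BSU,JOT)=109/9, d(BSU,W)=32/3, d(BSU,Y)=14
step 5: merge (JOT,Y) at d=23/3; branch lengths JOT→19/12, Y→23/6; new cluster JOTY
  updated: d(BSU,JOTY)=151/12, d(JOTY,W)=77/4
step 6: merge (BSU,W) at d=32/3; branch lengths BSU→11/6, W→16/3; new cluster BSUW
  updated: d(BSUW,JOTY)=57/4
step 7: merge (BSUW,JOTY) at d=57/4; branch lengths BSUW→43/24, JOTY→79/24; new cluster BJOSTUWY
final tree: ((((B:1/2,U:1/2):3,S:7/2):11/6,W:16/3):43/24,(((J:1/2,T:1/2):7/4,O:9/4):19/12,Y:23/6):79/24)
total length: 181/6

181/6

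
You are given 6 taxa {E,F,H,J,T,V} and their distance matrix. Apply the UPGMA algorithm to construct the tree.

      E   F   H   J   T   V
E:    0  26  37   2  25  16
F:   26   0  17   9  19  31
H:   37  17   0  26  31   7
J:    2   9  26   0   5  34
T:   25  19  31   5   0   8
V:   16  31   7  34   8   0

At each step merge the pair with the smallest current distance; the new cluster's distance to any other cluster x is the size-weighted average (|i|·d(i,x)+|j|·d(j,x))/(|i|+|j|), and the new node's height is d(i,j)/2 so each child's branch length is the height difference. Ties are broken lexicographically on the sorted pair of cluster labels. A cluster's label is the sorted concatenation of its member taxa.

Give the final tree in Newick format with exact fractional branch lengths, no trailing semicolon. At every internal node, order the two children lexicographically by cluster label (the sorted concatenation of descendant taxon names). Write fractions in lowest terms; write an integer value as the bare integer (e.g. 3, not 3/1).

((((E:1,J:1):13/2,T:15/2):3/2,F:9):7/2,(H:7/2,V:7/2):9)

1. join E+J (d=2) ⇒ EJ; edges |E|=1, |J|=1
  updated: d(EJ,F)=35/2, d(EJ,H)=63/2, d(EJ,T)=15, d(EJ,V)=25
2. join H+V (d=7) ⇒ HV; edges |H|=7/2, |V|=7/2
  updated: d(EJ,HV)=113/4, d(F,HV)=24, d(HV,T)=39/2
3. join EJ+T (d=15) ⇒ EJT; edges |EJ|=13/2, |T|=15/2
  updated: d(EJT,F)=18, d(EJT,HV)=76/3
4. join EJT+F (d=18) ⇒ EFJT; edges |EJT|=3/2, |F|=9
  updated: d(EFJT,HV)=25
5. join EFJT+HV (d=25) ⇒ EFHJTV; edges |EFJT|=7/2, |HV|=9
final tree: ((((E:1,J:1):13/2,T:15/2):3/2,F:9):7/2,(H:7/2,V:7/2):9)
total length: 46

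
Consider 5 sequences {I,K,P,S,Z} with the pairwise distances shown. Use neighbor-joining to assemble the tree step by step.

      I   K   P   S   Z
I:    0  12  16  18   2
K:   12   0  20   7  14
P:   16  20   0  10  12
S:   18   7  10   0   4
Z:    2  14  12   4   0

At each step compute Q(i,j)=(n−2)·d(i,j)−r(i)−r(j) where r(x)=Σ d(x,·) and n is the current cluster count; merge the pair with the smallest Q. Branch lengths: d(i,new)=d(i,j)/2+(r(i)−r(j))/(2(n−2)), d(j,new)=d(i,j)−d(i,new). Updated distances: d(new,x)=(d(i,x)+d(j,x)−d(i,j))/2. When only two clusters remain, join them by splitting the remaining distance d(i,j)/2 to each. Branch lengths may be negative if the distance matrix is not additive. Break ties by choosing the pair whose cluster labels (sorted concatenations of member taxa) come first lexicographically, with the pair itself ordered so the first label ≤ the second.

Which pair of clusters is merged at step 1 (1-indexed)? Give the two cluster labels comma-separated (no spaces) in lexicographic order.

1. join I+Z (d=2, Q=-74) ⇒ IZ; edges |I|=11/3, |Z|=-5/3
  updated: d(IZ,K)=12, d(IZ,P)=13, d(IZ,S)=10
2. join IZ+P (d=13, Q=-52) ⇒ IPZ; edges |IZ|=9/2, |P|=17/2
  updated: d(IPZ,K)=19/2, d(IPZ,S)=7/2
3. join IPZ+K (d=19/2, Q=-20) ⇒ IKPZ; edges |IPZ|=3, |K|=13/2
  updated: d(IKPZ,S)=1/2
4. join IKPZ+S (d=1/2) ⇒ IKPSZ; edges |IKPZ|=1/4, |S|=1/4
final tree: ((((I:11/3,Z:-5/3):9/2,P:17/2):3,K:13/2):1/4,S:1/4)
total length: 25

I,Z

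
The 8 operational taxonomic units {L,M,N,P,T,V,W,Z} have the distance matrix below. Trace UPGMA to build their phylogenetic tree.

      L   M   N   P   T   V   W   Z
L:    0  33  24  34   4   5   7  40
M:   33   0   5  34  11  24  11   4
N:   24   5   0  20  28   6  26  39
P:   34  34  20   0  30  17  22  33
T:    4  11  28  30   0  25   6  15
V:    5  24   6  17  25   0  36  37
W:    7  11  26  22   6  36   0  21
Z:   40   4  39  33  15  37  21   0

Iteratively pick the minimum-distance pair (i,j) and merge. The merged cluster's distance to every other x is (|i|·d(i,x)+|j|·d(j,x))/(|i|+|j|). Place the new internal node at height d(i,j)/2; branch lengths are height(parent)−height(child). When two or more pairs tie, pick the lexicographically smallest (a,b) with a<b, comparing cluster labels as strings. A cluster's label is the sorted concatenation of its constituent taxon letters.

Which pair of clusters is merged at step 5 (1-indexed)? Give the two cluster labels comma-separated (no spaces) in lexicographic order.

NV,P

iteration 1: select L,T (d=4); attach at lengths (2, 2); label the merged cluster LT
  updated: d(LT,M)=22, d(LT,N)=26, d(LT,P)=32, d(LT,V)=15, d(LT,W)=13/2, d(LT,Z)=55/2
iteration 2: select M,Z (d=4); attach at lengths (2, 2); label the merged cluster MZ
  updated: d(LT,MZ)=99/4, d(MZ,N)=22, d(MZ,P)=67/2, d(MZ,V)=61/2, d(MZ,W)=16
iteration 3: select N,V (d=6); attach at lengths (3, 3); label the merged cluster NV
  updated: d(LT,NV)=41/2, d(MZ,NV)=105/4, d(NV,P)=37/2, d(NV,W)=31
iteration 4: select LT,W (d=13/2); attach at lengths (5/4, 13/4); label the merged cluster LTW
  updated: d(LTW,MZ)=131/6, d(LTW,NV)=24, d(LTW,P)=86/3
iteration 5: select NV,P (d=37/2); attach at lengths (25/4, 37/4); label the merged cluster NPV
  updated: d(LTW,NPV)=230/9, d(MZ,NPV)=86/3
iteration 6: select LTW,MZ (d=131/6); attach at lengths (23/3, 107/12); label the merged cluster LMTWZ
  updated: d(LMTWZ,NPV)=134/5
iteration 7: select LMTWZ,NPV (d=134/5); attach at lengths (149/60, 83/20); label the merged cluster LMNPTVWZ
final tree: ((((L:2,T:2):5/4,W:13/4):23/3,(M:2,Z:2):107/12):149/60,((N:3,V:3):25/4,P:37/4):83/20)
total length: 3433/60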